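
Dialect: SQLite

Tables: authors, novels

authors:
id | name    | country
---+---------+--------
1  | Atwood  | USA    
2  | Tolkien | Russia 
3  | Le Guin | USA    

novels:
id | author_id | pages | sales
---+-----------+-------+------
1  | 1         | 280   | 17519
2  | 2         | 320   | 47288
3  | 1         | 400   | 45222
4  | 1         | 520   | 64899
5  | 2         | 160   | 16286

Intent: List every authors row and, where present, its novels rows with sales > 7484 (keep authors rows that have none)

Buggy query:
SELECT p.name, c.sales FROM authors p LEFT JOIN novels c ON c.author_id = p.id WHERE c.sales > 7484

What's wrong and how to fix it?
Bug: A WHERE condition on the right-hand table after LEFT JOIN drops unmatched parents

Fix: Put 'c.sales > 7484' in the JOIN's ON clause instead of WHERE

Corrected query:
SELECT p.name, c.sales FROM authors p LEFT JOIN novels c ON c.author_id = p.id AND c.sales > 7484

Result:
name    | sales
--------+------
Atwood  | 17519
Atwood  | 45222
Atwood  | 64899
Tolkien | 16286
Tolkien | 47288
Le Guin | NULL 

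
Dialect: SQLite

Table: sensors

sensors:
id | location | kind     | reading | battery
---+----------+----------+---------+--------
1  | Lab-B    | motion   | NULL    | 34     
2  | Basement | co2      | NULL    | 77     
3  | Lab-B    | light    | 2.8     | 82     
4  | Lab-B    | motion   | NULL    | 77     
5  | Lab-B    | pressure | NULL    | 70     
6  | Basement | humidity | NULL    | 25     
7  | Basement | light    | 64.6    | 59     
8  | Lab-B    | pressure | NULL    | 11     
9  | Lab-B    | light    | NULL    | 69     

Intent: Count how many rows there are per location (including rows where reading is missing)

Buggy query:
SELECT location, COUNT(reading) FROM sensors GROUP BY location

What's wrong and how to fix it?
Bug: COUNT(column) counts non-NULL values only; rows with NULL reading aren't counted

Fix: Use COUNT(*) to count all rows regardless of NULL

Corrected query:
SELECT location, COUNT(*) FROM sensors GROUP BY location

Result:
location | COUNT(*)
---------+---------
Basement | 3       
Lab-B    | 6       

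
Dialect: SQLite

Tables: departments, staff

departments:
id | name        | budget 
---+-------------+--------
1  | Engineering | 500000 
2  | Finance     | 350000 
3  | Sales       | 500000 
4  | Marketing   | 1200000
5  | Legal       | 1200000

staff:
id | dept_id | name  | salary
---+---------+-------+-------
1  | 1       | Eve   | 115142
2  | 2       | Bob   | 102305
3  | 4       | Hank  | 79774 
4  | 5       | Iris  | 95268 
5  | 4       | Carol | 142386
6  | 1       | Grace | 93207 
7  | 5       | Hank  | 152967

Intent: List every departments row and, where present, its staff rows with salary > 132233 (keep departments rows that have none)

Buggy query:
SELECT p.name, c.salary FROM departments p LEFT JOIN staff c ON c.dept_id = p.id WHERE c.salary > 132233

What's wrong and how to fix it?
Bug: Filtering c.salary in WHERE discards the NULL rows produced by LEFT JOIN, turning it into an inner join

Fix: Move the right-table condition into the ON clause so unmatched parents are kept

Corrected query:
SELECT p.name, c.salary FROM departments p LEFT JOIN staff c ON c.dept_id = p.id AND c.salary > 132233

Result:
name        | salary
------------+-------
Engineering | NULL  
Finance     | NULL  
Sales       | NULL  
Marketing   | 142386
Legal       | 152967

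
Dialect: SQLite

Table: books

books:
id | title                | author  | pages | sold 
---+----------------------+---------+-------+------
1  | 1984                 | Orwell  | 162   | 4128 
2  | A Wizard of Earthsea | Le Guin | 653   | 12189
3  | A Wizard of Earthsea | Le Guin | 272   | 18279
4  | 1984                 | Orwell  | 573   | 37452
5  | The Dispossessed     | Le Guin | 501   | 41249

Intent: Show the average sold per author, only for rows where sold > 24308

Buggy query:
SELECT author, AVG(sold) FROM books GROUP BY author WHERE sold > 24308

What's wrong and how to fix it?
Bug: Row-level WHERE must come before GROUP BY in the clause order

Fix: Place WHERE between FROM and GROUP BY

Corrected query:
SELECT author, AVG(sold) FROM books WHERE sold > 24308 GROUP BY author

Result:
author  | AVG(sold)
--------+----------
Le Guin | 41249    
Orwell  | 37452    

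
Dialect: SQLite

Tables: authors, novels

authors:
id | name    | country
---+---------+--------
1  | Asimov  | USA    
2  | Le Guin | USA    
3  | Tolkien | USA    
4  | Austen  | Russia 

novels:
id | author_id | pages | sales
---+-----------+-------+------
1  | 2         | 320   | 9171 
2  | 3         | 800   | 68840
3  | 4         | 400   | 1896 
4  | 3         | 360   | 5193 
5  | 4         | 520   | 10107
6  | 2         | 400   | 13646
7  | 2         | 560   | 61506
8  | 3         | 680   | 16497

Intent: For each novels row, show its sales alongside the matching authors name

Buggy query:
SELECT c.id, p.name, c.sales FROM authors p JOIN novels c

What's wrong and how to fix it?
Bug: JOIN with no ON clause produces a cartesian product; every novels row pairs with every authors row

Fix: Specify the join condition linking the foreign key to the parent id

Corrected query:
SELECT c.id, p.name, c.sales FROM authors p JOIN novels c ON c.author_id = p.id

Result:
id | name    | sales
---+---------+------
1  | Le Guin | 9171 
2  | Tolkien | 68840
3  | Austen  | 1896 
4  | Tolkien | 5193 
5  | Austen  | 10107
6  | Le Guin | 13646
7  | Le Guin | 61506
8  | Tolkien | 16497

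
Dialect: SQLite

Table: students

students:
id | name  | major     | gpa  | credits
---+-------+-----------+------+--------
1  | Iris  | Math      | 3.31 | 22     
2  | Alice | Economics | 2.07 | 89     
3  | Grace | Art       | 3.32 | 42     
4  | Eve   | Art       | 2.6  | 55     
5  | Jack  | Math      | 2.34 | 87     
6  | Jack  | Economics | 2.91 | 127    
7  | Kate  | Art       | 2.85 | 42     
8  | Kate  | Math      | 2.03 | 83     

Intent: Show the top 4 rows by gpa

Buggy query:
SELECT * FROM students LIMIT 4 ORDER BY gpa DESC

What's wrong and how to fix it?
Bug: LIMIT must come after ORDER BY

Fix: Swap the clauses: ORDER BY first, then LIMIT

Corrected query:
SELECT * FROM students ORDER BY gpa DESC LIMIT 4

Result:
id | name  | major     | gpa  | credits
---+-------+-----------+------+--------
3  | Grace | Art       | 3.32 | 42     
1  | Iris  | Math      | 3.31 | 22     
6  | Jack  | Economics | 2.91 | 127    
7  | Kate  | Art       | 2.85 | 42     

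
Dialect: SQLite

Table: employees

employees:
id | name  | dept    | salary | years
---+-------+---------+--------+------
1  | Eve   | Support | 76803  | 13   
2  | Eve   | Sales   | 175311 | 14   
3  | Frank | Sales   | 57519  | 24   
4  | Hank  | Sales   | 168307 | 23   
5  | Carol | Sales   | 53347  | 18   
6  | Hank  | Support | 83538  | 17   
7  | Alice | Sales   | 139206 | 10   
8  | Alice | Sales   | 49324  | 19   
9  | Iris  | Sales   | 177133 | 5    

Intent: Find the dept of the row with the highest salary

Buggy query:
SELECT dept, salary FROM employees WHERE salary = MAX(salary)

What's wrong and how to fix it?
Bug: WHERE is evaluated per row; an aggregate over the whole table isn't defined there

Fix: Use a subquery: WHERE salary = (SELECT MAX(salary) FROM employees)

Corrected query:
SELECT dept, salary FROM employees WHERE salary = (SELECT MAX(salary) FROM employees)

Result:
dept  | salary
------+-------
Sales | 177133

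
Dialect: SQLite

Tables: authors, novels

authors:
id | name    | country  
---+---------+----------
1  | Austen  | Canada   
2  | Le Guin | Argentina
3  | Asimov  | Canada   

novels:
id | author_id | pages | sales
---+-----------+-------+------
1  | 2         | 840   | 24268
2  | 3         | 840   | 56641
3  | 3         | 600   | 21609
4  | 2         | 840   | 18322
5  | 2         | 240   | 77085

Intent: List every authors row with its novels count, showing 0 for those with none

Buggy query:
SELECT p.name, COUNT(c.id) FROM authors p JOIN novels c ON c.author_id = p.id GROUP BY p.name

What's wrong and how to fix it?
Bug: INNER JOIN drops authors rows that have no matching novels rows

Fix: Switch to LEFT JOIN to retain unmatched parent rows

Corrected query:
SELECT p.name, COUNT(c.id) FROM authors p LEFT JOIN novels c ON c.author_id = p.id GROUP BY p.name

Result:
name    | COUNT(c.id)
--------+------------
Asimov  | 2          
Austen  | 0          
Le Guin | 3          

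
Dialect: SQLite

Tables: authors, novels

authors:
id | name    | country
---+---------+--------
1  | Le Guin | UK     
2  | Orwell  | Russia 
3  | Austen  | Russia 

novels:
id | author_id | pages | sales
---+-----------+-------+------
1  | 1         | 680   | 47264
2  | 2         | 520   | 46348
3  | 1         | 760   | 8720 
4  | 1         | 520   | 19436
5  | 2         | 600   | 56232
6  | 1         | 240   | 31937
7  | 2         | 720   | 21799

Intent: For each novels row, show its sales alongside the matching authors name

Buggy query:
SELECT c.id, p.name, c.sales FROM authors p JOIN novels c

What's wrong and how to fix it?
Bug: JOIN with no ON clause produces a cartesian product; every novels row pairs with every authors row

Fix: Specify the join condition linking the foreign key to the parent id

Corrected query:
SELECT c.id, p.name, c.sales FROM authors p JOIN novels c ON c.author_id = p.id

Result:
id | name    | sales
---+---------+------
1  | Le Guin | 47264
2  | Orwell  | 46348
3  | Le Guin | 8720 
4  | Le Guin | 19436
5  | Orwell  | 56232
6  | Le Guin | 31937
7  | Orwell  | 21799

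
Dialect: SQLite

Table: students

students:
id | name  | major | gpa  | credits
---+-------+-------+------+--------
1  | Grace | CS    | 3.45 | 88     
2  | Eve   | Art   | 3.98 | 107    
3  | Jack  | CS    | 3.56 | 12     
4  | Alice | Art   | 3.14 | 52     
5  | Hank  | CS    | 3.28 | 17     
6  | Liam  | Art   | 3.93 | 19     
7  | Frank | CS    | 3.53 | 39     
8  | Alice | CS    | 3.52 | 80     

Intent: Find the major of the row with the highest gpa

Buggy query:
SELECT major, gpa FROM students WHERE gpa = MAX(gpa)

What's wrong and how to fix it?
Bug: MAX(gpa) is an aggregate and cannot be used directly in WHERE

Fix: Wrap MAX in a scalar subquery so WHERE compares against a single value

Corrected query:
SELECT major, gpa FROM students WHERE gpa = (SELECT MAX(gpa) FROM students)

Result:
major | gpa 
------+-----
Art   | 3.98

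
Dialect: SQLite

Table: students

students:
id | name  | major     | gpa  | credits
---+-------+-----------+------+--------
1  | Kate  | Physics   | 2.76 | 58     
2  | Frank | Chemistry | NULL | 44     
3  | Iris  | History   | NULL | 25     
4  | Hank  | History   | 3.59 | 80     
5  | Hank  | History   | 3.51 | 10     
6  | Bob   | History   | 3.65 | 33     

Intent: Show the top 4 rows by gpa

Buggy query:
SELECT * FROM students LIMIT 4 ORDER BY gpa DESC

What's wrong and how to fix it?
Bug: ORDER BY cannot follow LIMIT; LIMIT is the final clause

Fix: Swap the clauses: ORDER BY first, then LIMIT

Corrected query:
SELECT * FROM students ORDER BY gpa DESC LIMIT 4

Result:
id | name | major   | gpa  | credits
---+------+---------+------+--------
6  | Bob  | History | 3.65 | 33     
4  | Hank | History | 3.59 | 80     
5  | Hank | History | 3.51 | 10     
1  | Kate | Physics | 2.76 | 58     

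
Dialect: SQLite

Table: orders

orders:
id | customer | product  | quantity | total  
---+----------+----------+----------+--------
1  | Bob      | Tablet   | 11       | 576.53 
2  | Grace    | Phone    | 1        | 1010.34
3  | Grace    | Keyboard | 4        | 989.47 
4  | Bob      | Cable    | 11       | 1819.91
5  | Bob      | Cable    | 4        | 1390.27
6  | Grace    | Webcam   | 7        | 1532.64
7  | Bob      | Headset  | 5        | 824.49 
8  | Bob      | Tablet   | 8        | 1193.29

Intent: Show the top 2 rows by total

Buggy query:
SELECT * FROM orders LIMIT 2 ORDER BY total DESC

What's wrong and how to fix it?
Bug: ORDER BY cannot follow LIMIT; LIMIT is the final clause

Fix: Sort with ORDER BY, then apply LIMIT

Corrected query:
SELECT * FROM orders ORDER BY total DESC LIMIT 2

Result:
id | customer | product | quantity | total  
---+----------+---------+----------+--------
4  | Bob      | Cable   | 11       | 1819.91
6  | Grace    | Webcam  | 7        | 1532.64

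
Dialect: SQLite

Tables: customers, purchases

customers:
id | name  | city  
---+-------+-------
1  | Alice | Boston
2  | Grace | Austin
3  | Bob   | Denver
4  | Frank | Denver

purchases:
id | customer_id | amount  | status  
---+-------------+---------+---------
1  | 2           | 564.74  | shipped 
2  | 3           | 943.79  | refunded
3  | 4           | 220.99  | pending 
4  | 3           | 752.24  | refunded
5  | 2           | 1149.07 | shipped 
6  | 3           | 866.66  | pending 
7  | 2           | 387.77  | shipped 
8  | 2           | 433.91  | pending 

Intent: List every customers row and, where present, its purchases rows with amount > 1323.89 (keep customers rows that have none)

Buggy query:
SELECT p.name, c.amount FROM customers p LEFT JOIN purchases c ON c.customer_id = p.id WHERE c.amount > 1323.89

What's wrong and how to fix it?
Bug: A WHERE condition on the right-hand table after LEFT JOIN drops unmatched parents

Fix: Move the right-table condition into the ON clause so unmatched parents are kept

Corrected query:
SELECT p.name, c.amount FROM customers p LEFT JOIN purchases c ON c.customer_id = p.id AND c.amount > 1323.89

Result:
name  | amount
------+-------
Alice | NULL  
Grace | NULL  
Bob   | NULL  
Frank | NULL  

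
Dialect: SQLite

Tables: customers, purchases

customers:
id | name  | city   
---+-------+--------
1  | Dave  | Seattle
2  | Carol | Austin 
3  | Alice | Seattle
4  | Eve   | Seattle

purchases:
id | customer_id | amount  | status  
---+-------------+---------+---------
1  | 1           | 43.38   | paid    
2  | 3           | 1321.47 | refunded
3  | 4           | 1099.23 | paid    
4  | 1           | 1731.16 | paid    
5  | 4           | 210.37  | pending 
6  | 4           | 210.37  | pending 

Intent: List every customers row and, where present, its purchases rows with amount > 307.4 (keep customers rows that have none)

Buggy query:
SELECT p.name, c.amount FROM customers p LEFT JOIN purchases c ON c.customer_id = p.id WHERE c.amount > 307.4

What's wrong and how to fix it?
Bug: A WHERE condition on the right-hand table after LEFT JOIN drops unmatched parents

Fix: Move the right-table condition into the ON clause so unmatched parents are kept

Corrected query:
SELECT p.name, c.amount FROM customers p LEFT JOIN purchases c ON c.customer_id = p.id AND c.amount > 307.4

Result:
name  | amount 
------+--------
Dave  | 1731.16
Carol | NULL   
Alice | 1321.47
Eve   | 1099.23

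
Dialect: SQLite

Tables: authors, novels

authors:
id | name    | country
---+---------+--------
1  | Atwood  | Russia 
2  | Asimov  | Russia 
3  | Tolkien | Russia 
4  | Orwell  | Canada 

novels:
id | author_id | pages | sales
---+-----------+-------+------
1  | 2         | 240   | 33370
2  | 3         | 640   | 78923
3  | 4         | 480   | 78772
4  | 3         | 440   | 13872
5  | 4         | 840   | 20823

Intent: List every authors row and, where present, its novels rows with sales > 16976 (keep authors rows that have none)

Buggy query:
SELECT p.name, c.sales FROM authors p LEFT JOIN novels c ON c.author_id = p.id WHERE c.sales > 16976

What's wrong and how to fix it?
Bug: Filtering c.sales in WHERE discards the NULL rows produced by LEFT JOIN, turning it into an inner join

Fix: Move the right-table condition into the ON clause so unmatched parents are kept

Corrected query:
SELECT p.name, c.sales FROM authors p LEFT JOIN novels c ON c.author_id = p.id AND c.sales > 16976

Result:
name    | sales
--------+------
Atwood  | NULL 
Asimov  | 33370
Tolkien | 78923
Orwell  | 20823
Orwell  | 78772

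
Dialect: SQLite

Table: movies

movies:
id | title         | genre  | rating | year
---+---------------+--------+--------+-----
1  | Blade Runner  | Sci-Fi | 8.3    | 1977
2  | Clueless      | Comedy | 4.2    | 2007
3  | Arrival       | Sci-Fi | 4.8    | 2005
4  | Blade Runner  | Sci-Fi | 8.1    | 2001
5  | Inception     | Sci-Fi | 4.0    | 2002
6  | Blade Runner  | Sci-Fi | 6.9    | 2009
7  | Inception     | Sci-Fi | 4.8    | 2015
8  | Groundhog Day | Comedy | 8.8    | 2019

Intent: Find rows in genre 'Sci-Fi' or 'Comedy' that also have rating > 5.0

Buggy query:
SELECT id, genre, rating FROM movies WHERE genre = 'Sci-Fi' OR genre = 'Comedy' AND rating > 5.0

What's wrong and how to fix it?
Bug: Without parentheses, AND is evaluated before OR, so the rating filter only applies to the 'Comedy' branch

Fix: Add parentheses around the OR so the AND applies to both alternatives

Corrected query:
SELECT id, genre, rating FROM movies WHERE (genre = 'Sci-Fi' OR genre = 'Comedy') AND rating > 5.0

Result:
id | genre  | rating
---+--------+-------
1  | Sci-Fi | 8.3   
4  | Sci-Fi | 8.1   
6  | Sci-Fi | 6.9   
8  | Comedy | 8.8   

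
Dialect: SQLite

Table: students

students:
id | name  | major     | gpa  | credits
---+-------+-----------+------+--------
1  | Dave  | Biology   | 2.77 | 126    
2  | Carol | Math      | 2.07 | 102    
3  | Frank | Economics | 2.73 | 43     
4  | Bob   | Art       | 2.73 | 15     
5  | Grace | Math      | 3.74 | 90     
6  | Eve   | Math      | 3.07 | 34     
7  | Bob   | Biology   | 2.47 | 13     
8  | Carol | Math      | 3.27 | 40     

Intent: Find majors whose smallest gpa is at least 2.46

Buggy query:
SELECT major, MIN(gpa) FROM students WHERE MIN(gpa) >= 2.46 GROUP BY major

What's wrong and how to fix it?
Bug: MIN() in WHERE is a misuse of aggregate

Fix: Use HAVING for the per-group MIN condition

Corrected query:
SELECT major, MIN(gpa) FROM students GROUP BY major HAVING MIN(gpa) >= 2.46

Result:
major     | MIN(gpa)
----------+---------
Art       | 2.73    
Biology   | 2.47    
Economics | 2.73    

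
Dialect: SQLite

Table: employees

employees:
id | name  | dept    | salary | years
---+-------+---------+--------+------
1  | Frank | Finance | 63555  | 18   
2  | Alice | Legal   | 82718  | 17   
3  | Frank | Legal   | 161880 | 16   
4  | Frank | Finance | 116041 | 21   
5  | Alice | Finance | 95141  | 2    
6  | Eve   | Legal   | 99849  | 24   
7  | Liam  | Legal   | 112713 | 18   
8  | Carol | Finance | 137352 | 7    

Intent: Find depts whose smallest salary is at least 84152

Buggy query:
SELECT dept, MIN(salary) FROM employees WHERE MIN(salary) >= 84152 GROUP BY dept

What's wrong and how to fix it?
Bug: Aggregates like MIN are computed per group after WHERE runs

Fix: Use HAVING for the per-group MIN condition

Corrected query:
SELECT dept, MIN(salary) FROM employees GROUP BY dept HAVING MIN(salary) >= 84152

Result:
(no rows)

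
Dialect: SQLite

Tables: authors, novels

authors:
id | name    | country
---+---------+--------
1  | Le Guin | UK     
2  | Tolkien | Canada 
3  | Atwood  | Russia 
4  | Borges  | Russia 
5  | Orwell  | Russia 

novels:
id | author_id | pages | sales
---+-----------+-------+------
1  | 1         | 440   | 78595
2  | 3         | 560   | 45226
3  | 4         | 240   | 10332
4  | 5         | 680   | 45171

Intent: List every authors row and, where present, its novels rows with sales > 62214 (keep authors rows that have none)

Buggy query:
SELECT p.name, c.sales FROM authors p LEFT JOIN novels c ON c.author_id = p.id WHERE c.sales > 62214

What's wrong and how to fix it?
Bug: Filtering c.sales in WHERE discards the NULL rows produced by LEFT JOIN, turning it into an inner join

Fix: Put 'c.sales > 62214' in the JOIN's ON clause instead of WHERE

Corrected query:
SELECT p.name, c.sales FROM authors p LEFT JOIN novels c ON c.author_id = p.id AND c.sales > 62214

Result:
name    | sales
--------+------
Le Guin | 78595
Tolkien | NULL 
Atwood  | NULL 
Borges  | NULL 
Orwell  | NULL 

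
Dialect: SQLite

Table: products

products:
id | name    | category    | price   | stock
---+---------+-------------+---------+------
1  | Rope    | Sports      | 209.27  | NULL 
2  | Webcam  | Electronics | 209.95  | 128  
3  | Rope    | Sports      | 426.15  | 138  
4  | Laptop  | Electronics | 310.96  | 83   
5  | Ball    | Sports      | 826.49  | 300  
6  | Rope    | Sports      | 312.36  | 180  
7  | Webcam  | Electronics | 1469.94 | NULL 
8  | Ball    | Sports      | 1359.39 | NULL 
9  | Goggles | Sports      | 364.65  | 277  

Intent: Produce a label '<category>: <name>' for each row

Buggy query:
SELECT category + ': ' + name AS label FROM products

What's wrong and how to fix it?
Bug: '+' is numeric addition; on text columns SQLite converts them to 0 instead of concatenating

Fix: Use the || operator for string concatenation

Corrected query:
SELECT category || ': ' || name AS label FROM products

Result:
label              
-------------------
Sports: Rope       
Electronics: Webcam
Sports: Rope       
Electronics: Laptop
Sports: Ball       
Sports: Rope       
Electronics: Webcam
Sports: Ball       
Sports: Goggles    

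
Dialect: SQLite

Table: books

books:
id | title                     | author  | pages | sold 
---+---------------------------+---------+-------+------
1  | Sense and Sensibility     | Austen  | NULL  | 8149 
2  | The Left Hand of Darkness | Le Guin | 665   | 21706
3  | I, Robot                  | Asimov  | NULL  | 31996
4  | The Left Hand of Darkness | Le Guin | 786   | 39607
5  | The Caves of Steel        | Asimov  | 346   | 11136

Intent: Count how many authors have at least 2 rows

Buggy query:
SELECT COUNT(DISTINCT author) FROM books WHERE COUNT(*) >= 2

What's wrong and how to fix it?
Bug: COUNT(*) cannot appear in WHERE; the per-group count doesn't exist yet

Fix: Group first with HAVING COUNT(*) >= 2, then COUNT the resulting groups

Corrected query:
SELECT COUNT(*) FROM (SELECT author FROM books GROUP BY author HAVING COUNT(*) >= 2)

Result:
COUNT(*)
--------
2       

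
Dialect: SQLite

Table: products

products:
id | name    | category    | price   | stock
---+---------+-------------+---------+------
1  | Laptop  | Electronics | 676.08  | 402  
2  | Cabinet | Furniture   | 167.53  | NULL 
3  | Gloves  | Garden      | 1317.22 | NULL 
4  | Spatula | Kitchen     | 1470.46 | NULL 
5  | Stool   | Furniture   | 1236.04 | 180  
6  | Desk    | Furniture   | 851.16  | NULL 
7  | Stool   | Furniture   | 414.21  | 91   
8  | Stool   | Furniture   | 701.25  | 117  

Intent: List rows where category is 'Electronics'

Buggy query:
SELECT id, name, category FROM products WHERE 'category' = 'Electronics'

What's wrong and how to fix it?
Bug: Single quotes denote string literals in SQL; the column name is being compared as a constant string

Fix: Remove the quotes around the column name (or use double quotes for an identifier)

Corrected query:
SELECT id, name, category FROM products WHERE category = 'Electronics'

Result:
id | name   | category   
---+--------+------------
1  | Laptop | Electronics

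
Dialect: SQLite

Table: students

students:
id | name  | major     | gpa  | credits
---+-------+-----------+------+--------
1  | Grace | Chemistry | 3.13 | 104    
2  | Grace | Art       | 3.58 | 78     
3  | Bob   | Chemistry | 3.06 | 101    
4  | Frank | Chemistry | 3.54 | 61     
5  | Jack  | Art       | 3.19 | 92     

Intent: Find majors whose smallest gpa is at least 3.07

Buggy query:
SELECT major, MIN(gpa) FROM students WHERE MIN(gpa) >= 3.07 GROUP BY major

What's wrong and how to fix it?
Bug: Aggregates like MIN are computed per group after WHERE runs

Fix: Use HAVING for the per-group MIN condition

Corrected query:
SELECT major, MIN(gpa) FROM students GROUP BY major HAVING MIN(gpa) >= 3.07

Result:
major | MIN(gpa)
------+---------
Art   | 3.19    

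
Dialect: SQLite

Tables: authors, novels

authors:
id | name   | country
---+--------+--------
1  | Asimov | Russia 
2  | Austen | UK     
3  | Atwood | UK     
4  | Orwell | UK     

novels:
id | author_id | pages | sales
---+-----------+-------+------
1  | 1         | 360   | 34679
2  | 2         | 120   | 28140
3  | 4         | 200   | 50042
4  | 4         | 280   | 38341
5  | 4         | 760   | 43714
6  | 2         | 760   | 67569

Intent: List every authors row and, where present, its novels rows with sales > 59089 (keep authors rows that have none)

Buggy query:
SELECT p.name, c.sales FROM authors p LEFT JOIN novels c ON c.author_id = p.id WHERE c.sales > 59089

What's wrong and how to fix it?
Bug: A WHERE condition on the right-hand table after LEFT JOIN drops unmatched parents

Fix: Put 'c.sales > 59089' in the JOIN's ON clause instead of WHERE

Corrected query:
SELECT p.name, c.sales FROM authors p LEFT JOIN novels c ON c.author_id = p.id AND c.sales > 59089

Result:
name   | sales
-------+------
Asimov | NULL 
Austen | 67569
Atwood | NULL 
Orwell | NULL 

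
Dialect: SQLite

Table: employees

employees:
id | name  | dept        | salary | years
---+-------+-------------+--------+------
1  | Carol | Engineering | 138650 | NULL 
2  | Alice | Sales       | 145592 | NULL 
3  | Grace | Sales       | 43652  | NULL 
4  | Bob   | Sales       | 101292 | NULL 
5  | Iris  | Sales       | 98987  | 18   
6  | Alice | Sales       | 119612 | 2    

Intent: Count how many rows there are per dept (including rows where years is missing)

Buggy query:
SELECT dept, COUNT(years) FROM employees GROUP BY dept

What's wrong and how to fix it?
Bug: COUNT(years) skips NULLs, so groups with missing years are undercounted

Fix: Use COUNT(*) to count all rows regardless of NULL

Corrected query:
SELECT dept, COUNT(*) FROM employees GROUP BY dept

Result:
dept        | COUNT(*)
------------+---------
Engineering | 1       
Sales       | 5       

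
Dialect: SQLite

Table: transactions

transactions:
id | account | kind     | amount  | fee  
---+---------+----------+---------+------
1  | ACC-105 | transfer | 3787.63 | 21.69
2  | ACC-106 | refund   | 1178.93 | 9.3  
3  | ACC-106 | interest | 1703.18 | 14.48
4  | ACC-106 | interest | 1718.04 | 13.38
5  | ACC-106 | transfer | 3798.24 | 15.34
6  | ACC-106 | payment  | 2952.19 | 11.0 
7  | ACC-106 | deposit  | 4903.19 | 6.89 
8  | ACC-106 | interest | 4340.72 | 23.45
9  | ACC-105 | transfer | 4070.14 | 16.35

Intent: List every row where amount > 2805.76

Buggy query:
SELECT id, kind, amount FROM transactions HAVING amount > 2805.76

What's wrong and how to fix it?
Bug: HAVING filters the output of aggregation, but this query has no GROUP BY and no aggregate functions, so SQLite rejects it (HAVING clause on a non-aggregate query); the condition here is per row

Fix: Replace HAVING with WHERE since the condition applies to individual rows

Corrected query:
SELECT id, kind, amount FROM transactions WHERE amount > 2805.76

Result:
id | kind     | amount 
---+----------+--------
1  | transfer | 3787.63
5  | transfer | 3798.24
6  | payment  | 2952.19
7  | deposit  | 4903.19
8  | interest | 4340.72
9  | transfer | 4070.14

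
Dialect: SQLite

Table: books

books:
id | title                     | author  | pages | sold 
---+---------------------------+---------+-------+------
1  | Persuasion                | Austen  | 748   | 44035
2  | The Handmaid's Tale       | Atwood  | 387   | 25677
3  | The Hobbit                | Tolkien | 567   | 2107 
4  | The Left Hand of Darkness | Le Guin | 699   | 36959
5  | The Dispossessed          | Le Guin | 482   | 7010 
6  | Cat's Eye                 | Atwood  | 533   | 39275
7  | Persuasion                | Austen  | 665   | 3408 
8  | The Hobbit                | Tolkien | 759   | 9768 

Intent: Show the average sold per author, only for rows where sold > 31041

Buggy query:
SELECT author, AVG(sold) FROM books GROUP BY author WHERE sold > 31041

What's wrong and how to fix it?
Bug: Row-level WHERE must come before GROUP BY in the clause order

Fix: Place WHERE between FROM and GROUP BY

Corrected query:
SELECT author, AVG(sold) FROM books WHERE sold > 31041 GROUP BY author

Result:
author  | AVG(sold)
--------+----------
Atwood  | 39275    
Austen  | 44035    
Le Guin | 36959    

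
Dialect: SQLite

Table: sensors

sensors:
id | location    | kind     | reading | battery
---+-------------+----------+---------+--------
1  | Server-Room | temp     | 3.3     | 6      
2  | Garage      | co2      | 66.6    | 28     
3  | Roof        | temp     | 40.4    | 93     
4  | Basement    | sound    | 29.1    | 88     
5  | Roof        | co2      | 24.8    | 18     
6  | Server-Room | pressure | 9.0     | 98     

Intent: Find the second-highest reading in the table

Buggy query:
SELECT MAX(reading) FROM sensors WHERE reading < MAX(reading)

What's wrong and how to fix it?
Bug: The inner MAX is an aggregate inside WHERE, which is not allowed

Fix: Compute the overall MAX in a subquery, then take MAX of rows below it

Corrected query:
SELECT MAX(reading) FROM sensors WHERE reading < (SELECT MAX(reading) FROM sensors)

Result:
MAX(reading)
------------
40.4        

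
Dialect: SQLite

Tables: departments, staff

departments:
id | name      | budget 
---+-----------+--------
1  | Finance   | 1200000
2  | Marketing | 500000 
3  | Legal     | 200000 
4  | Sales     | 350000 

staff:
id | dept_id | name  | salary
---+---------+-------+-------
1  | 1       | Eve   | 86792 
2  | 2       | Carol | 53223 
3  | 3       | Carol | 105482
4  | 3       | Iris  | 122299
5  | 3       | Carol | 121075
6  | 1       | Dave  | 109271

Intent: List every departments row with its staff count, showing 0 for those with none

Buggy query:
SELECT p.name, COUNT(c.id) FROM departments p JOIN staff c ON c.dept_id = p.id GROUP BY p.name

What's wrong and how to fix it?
Bug: An inner join excludes parents with zero children

Fix: Use LEFT JOIN so parents without children still appear (COUNT(c.id) gives 0)

Corrected query:
SELECT p.name, COUNT(c.id) FROM departments p LEFT JOIN staff c ON c.dept_id = p.id GROUP BY p.name

Result:
name      | COUNT(c.id)
----------+------------
Finance   | 2          
Legal     | 3          
Marketing | 1          
Sales     | 0          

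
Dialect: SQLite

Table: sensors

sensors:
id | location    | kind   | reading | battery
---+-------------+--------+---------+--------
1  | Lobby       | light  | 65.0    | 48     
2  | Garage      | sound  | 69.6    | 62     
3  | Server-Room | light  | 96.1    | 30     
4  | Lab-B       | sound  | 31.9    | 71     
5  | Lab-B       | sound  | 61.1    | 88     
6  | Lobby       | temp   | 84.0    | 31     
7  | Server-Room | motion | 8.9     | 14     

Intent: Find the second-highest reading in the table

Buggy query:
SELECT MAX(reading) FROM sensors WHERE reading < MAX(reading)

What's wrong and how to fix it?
Bug: MAX(reading) on the right of the comparison is an aggregate-in-WHERE error

Fix: Compute the overall MAX in a subquery, then take MAX of rows below it

Corrected query:
SELECT MAX(reading) FROM sensors WHERE reading < (SELECT MAX(reading) FROM sensors)

Result:
MAX(reading)
------------
84          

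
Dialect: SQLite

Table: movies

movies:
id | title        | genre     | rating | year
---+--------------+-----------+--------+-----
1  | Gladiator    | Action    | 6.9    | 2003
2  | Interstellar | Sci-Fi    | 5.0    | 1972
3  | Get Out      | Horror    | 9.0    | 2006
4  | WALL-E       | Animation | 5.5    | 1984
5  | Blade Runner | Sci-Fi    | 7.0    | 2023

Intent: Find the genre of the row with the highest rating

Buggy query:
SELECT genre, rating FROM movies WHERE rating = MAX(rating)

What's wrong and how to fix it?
Bug: WHERE is evaluated per row; an aggregate over the whole table isn't defined there

Fix: Use a subquery: WHERE rating = (SELECT MAX(rating) FROM movies)

Corrected query:
SELECT genre, rating FROM movies WHERE rating = (SELECT MAX(rating) FROM movies)

Result:
genre  | rating
-------+-------
Horror | 9     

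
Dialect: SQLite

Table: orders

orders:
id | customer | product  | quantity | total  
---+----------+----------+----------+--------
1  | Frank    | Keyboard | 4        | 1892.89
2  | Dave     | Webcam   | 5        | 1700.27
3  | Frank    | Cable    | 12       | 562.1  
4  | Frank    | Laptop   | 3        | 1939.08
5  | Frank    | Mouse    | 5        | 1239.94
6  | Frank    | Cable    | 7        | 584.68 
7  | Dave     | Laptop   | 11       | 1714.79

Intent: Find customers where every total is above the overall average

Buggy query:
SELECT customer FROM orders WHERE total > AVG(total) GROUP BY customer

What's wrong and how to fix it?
Bug: AVG() is an aggregate; it can't sit directly in WHERE

Fix: Compute the overall average in a scalar subquery and compare each group's MIN against it in HAVING

Corrected query:
SELECT customer FROM orders GROUP BY customer HAVING MIN(total) > (SELECT AVG(total) FROM orders)

Result:
customer
--------
Dave    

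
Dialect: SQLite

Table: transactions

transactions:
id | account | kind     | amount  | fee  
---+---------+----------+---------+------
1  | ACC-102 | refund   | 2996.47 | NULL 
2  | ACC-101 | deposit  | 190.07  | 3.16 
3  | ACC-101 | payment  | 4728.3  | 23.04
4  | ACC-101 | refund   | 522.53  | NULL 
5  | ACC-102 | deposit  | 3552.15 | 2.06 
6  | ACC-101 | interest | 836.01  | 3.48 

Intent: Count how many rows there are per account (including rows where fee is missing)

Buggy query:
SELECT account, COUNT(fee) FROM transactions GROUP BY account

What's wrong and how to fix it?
Bug: COUNT(fee) skips NULLs, so groups with missing fee are undercounted

Fix: Use COUNT(*) to count all rows regardless of NULL

Corrected query:
SELECT account, COUNT(*) FROM transactions GROUP BY account

Result:
account | COUNT(*)
--------+---------
ACC-101 | 4       
ACC-102 | 2       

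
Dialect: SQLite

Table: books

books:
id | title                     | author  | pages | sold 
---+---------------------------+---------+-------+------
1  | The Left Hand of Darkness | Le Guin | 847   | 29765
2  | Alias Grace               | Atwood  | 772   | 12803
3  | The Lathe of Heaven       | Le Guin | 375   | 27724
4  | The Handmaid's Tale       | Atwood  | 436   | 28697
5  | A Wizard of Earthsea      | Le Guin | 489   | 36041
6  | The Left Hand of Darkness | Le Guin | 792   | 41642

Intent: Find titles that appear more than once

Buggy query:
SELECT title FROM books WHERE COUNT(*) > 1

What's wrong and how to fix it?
Bug: WHERE can't reference COUNT(*); aggregates are computed after WHERE

Fix: Group first, then use HAVING for the count condition

Corrected query:
SELECT title FROM books GROUP BY title HAVING COUNT(*) > 1

Result:
title                    
-------------------------
The Left Hand of Darkness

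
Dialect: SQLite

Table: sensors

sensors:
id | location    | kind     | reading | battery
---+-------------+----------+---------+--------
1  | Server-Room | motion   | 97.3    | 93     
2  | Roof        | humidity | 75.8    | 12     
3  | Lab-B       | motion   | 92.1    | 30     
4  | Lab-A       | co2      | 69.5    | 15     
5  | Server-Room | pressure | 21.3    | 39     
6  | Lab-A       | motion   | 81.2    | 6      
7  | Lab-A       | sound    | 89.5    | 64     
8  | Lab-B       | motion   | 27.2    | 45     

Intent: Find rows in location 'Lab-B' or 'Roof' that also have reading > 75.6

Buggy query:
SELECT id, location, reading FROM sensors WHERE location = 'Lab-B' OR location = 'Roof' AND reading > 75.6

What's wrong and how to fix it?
Bug: AND binds tighter than OR, so this parses as location = 'Lab-B' OR (location = 'Roof' AND reading > 75.6)

Fix: Add parentheses around the OR so the AND applies to both alternatives

Corrected query:
SELECT id, location, reading FROM sensors WHERE (location = 'Lab-B' OR location = 'Roof') AND reading > 75.6

Result:
id | location | reading
---+----------+--------
2  | Roof     | 75.8   
3  | Lab-B    | 92.1   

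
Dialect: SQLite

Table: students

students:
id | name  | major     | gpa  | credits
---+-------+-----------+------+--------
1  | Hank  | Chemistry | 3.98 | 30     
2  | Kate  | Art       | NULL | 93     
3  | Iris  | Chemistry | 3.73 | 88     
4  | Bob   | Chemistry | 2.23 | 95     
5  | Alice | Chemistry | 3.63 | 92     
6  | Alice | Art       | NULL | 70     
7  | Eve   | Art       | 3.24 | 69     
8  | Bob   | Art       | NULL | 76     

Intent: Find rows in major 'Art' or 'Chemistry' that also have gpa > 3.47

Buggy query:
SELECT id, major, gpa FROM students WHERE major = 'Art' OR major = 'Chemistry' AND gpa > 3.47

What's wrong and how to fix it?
Bug: AND binds tighter than OR, so this parses as major = 'Art' OR (major = 'Chemistry' AND gpa > 3.47)

Fix: Add parentheses around the OR so the AND applies to both alternatives

Corrected query:
SELECT id, major, gpa FROM students WHERE (major = 'Art' OR major = 'Chemistry') AND gpa > 3.47

Result:
id | major     | gpa 
---+-----------+-----
1  | Chemistry | 3.98
3  | Chemistry | 3.73
5  | Chemistry | 3.63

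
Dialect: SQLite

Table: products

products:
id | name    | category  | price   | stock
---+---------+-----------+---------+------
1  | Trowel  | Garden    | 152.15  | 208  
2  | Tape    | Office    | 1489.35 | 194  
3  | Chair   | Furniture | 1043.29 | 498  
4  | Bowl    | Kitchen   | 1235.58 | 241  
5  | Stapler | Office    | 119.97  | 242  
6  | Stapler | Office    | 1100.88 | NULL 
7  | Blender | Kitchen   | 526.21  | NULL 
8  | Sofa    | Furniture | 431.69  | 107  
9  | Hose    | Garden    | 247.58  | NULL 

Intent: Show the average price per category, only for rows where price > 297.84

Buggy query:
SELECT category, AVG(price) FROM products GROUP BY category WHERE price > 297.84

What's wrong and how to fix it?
Bug: Row-level WHERE must come before GROUP BY in the clause order

Fix: Move the WHERE clause before GROUP BY

Corrected query:
SELECT category, AVG(price) FROM products WHERE price > 297.84 GROUP BY category

Result:
category  | AVG(price)
----------+-----------
Furniture | 737.49    
Kitchen   | 880.895   
Office    | 1295.115  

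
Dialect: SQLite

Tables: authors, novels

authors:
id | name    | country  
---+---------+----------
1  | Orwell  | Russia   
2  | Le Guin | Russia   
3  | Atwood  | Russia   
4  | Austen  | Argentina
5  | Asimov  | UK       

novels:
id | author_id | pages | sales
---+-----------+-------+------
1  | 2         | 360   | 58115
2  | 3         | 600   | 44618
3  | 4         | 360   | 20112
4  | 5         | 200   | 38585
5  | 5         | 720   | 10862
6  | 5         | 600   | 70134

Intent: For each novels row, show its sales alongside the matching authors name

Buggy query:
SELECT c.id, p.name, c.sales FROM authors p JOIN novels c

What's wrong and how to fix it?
Bug: Missing join condition: each novels row is matched to all authors rows instead of just its own

Fix: Add ON c.author_id = p.id to the JOIN

Corrected query:
SELECT c.id, p.name, c.sales FROM authors p JOIN novels c ON c.author_id = p.id

Result:
id | name    | sales
---+---------+------
1  | Le Guin | 58115
2  | Atwood  | 44618
3  | Austen  | 20112
4  | Asimov  | 38585
5  | Asimov  | 10862
6  | Asimov  | 70134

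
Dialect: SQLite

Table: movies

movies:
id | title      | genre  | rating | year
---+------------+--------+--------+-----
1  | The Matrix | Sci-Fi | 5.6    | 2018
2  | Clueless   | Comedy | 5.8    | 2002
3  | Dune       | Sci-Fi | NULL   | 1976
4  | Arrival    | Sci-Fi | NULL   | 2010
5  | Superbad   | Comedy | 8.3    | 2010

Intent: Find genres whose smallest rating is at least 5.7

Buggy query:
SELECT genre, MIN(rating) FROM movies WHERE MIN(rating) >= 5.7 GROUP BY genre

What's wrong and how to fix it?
Bug: Aggregates like MIN are computed per group after WHERE runs

Fix: Replace WHERE with HAVING after the GROUP BY

Corrected query:
SELECT genre, MIN(rating) FROM movies GROUP BY genre HAVING MIN(rating) >= 5.7

Result:
genre  | MIN(rating)
-------+------------
Comedy | 5.8        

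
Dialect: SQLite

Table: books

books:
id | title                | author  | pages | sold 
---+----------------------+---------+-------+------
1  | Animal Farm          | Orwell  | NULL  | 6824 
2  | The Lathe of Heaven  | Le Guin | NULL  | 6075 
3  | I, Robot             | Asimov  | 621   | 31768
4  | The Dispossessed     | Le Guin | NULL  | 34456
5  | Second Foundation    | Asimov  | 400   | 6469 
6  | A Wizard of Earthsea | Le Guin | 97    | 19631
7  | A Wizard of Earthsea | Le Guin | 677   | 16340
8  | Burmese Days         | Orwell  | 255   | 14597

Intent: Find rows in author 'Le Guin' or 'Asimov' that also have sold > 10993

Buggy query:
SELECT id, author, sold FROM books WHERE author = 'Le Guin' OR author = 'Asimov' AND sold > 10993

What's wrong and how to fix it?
Bug: AND binds tighter than OR, so this parses as author = 'Le Guin' OR (author = 'Asimov' AND sold > 10993)

Fix: Add parentheses around the OR so the AND applies to both alternatives

Corrected query:
SELECT id, author, sold FROM books WHERE (author = 'Le Guin' OR author = 'Asimov') AND sold > 10993

Result:
id | author  | sold 
---+---------+------
3  | Asimov  | 31768
4  | Le Guin | 34456
6  | Le Guin | 19631
7  | Le Guin | 16340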